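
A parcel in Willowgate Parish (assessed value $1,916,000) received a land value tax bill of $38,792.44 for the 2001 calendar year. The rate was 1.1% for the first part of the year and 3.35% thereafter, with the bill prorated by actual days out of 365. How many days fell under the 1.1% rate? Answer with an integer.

Let d = days at the first rate; then 365 − d days at the second rate.
$1,916,000 × [1.1%·d + 3.35%·(365−d)] / 365 = $38,792.44
Solving gives d = 215, so the new rate took effect on August 4, 2001.

215 days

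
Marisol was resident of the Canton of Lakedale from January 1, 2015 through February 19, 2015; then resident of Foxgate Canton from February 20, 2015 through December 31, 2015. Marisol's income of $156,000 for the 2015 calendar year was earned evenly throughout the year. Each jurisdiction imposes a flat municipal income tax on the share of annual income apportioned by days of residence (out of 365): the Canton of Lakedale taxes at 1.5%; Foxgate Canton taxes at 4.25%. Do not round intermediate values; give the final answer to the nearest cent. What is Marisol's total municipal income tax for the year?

The Canton of Lakedale, January 1 – February 19, 2015: 50 days → $156,000 × 1.5% × 50/365 = $320.5479
Foxgate Canton, February 20 – December 31, 2015: 315 days → $156,000 × 4.25% × 315/365 = $5,721.7808
Total = $6,042.3288

$6,042.33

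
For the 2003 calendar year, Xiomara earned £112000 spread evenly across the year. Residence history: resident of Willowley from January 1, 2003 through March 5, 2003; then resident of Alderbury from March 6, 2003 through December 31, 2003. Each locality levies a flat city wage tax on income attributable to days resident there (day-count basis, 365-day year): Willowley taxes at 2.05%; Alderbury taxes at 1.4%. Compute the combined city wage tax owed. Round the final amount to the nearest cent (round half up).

£1695.65

Willowley, January 1 – March 5, 2003: 64 days → £112000 × 2.05% × 64/365 = £402.5863
Alderbury, March 6 – December 31, 2003: 301 days → £112000 × 1.4% × 301/365 = £1293.0630
Total = £1695.6493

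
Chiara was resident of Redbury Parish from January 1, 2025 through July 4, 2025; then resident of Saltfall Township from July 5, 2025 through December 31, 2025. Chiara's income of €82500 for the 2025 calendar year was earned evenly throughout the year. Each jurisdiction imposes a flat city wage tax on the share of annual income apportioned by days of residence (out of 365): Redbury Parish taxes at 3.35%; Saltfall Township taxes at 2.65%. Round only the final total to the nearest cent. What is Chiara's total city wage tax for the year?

Redbury Parish, January 1 – July 4, 2025: 185 days → €82500 × 3.35% × 185/365 = €1400.8048
Saltfall Township, July 5 – December 31, 2025: 180 days → €82500 × 2.65% × 180/365 = €1078.1507
Total = €2478.9555

€2478.96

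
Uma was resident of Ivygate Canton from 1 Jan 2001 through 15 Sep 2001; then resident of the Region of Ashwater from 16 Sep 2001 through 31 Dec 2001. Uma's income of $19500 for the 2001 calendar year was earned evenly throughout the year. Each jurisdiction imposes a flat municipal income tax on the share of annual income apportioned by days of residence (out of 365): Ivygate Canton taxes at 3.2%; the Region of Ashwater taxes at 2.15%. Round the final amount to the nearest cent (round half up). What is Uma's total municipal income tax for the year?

Ivygate Canton, 1 Jan – 15 Sep 2001: 258 days → $19500 × 3.2% × 258/365 = $441.0740
The Region of Ashwater, 16 Sep – 31 Dec 2001: 107 days → $19500 × 2.15% × 107/365 = $122.9034
Total = $563.9774

$563.98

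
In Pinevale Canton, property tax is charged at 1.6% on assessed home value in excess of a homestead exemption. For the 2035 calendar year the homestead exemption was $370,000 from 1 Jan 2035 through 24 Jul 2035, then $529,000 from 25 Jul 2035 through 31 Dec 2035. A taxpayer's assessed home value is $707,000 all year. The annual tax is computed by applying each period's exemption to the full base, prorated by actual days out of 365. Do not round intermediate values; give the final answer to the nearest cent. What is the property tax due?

1 Jan – 24 Jul 2035: 205 days, exemption $370,000 → ($707,000 − $370,000) × 1.6% × 205/365 = $3,028.3836
25 Jul – 31 Dec 2035: 160 days, exemption $529,000 → ($707,000 − $529,000) × 1.6% × 160/365 = $1,248.4384
Total = $4,276.8219

$4,276.82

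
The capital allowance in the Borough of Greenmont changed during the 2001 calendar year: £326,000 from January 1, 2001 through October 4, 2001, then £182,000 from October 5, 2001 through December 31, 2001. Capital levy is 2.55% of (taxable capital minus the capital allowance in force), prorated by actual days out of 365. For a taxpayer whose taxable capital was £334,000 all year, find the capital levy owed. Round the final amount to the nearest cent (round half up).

£1,089.30

January 1 – October 4, 2001: 277 days, exemption £326,000 → (£334,000 − £326,000) × 2.55% × 277/365 = £154.8164
October 5 – December 31, 2001: 88 days, exemption £182,000 → (£334,000 − £182,000) × 2.55% × 88/365 = £934.4877
Total = £1,089.3041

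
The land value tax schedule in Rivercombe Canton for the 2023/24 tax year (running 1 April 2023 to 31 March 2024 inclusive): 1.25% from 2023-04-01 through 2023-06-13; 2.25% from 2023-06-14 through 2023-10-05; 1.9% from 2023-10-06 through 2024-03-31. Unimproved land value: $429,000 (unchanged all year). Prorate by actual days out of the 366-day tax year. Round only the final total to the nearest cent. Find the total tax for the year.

$8,054.89

2023-04-01 to 2023-06-13: 74 days at 1.25% → $429,000 × 1.25% × 74/366 = $1,084.2213
2023-06-14 to 2023-10-05: 114 days at 2.25% → $429,000 × 2.25% × 114/366 = $3,006.5164
2023-10-06 to 2024-03-31: 178 days at 1.9% → $429,000 × 1.9% × 178/366 = $3,964.1475
Total = $8,054.8852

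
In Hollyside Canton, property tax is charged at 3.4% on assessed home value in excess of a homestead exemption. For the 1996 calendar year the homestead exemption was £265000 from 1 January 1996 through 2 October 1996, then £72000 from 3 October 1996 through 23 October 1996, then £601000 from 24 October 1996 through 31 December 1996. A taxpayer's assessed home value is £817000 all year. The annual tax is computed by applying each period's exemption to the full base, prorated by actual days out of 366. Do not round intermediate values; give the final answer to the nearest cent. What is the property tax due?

1 January – 2 October 1996: 276 days, exemption £265000 → (£817000 − £265000) × 3.4% × 276/366 = £14152.9180
3 October – 23 October 1996: 21 days, exemption £72000 → (£817000 − £72000) × 3.4% × 21/366 = £1453.3607
24 October – 31 December 1996: 69 days, exemption £601000 → (£817000 − £601000) × 3.4% × 69/366 = £1384.5246
Total = £16990.8033

£16990.80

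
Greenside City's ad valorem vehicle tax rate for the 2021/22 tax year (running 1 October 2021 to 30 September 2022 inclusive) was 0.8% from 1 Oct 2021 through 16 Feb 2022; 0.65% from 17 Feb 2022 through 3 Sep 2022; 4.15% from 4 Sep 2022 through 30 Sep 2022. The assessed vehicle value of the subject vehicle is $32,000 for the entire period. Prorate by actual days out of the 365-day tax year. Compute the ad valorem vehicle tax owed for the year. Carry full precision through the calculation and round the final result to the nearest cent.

1 Oct 2021 – 16 Feb 2022: 139 days at 0.8% → $32,000 × 0.8% × 139/365 = $97.4904
17 Feb – 3 Sep 2022: 199 days at 0.65% → $32,000 × 0.65% × 199/365 = $113.4027
4 Sep – 30 Sep 2022: 27 days at 4.15% → $32,000 × 4.15% × 27/365 = $98.2356
Total = $309.1288

$309.13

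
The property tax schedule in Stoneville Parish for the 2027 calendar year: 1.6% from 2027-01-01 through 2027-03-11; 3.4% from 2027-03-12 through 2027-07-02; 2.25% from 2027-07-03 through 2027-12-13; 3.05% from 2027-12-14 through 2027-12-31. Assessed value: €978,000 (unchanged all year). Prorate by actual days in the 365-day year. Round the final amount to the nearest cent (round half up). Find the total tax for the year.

€24,653.64

2027-01-01 to 2027-03-11: 70 days at 1.6% → €978,000 × 1.6% × 70/365 = €3,000.9863
2027-03-12 to 2027-07-02: 113 days at 3.4% → €978,000 × 3.4% × 113/365 = €10,294.4548
2027-07-03 to 2027-12-13: 164 days at 2.25% → €978,000 × 2.25% × 164/365 = €9,887.1781
2027-12-14 to 2027-12-31: 18 days at 3.05% → €978,000 × 3.05% × 18/365 = €1,471.0192
Total = €24,653.6384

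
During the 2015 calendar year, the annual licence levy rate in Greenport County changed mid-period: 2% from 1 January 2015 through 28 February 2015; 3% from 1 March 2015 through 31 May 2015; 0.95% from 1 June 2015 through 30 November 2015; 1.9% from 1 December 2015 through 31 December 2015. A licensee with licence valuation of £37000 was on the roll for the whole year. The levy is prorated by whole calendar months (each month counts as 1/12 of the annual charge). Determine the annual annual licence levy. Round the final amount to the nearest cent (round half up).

£635.17

1 January – 28 February 2015: 2 months at 2% → £37000 × 2% × 2/12 = £123.3333
1 March – 31 May 2015: 3 months at 3% → £37000 × 3% × 3/12 = £277.5000
1 June – 30 November 2015: 6 months at 0.95% → £37000 × 0.95% × 6/12 = £175.7500
1 December – 31 December 2015: 1 month at 1.9% → £37000 × 1.9% × 1/12 = £58.5833
Total = £635.1667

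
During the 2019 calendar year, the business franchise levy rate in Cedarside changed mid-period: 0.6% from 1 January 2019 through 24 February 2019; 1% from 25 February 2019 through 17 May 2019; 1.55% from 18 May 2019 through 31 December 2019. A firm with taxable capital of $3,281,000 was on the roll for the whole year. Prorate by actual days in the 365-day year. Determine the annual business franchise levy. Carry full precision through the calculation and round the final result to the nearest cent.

1 January – 24 February 2019: 55 days at 0.6% → $3,281,000 × 0.6% × 55/365 = $2,966.3836
25 February – 17 May 2019: 82 days at 1% → $3,281,000 × 1% × 82/365 = $7,371.0137
18 May – 31 December 2019: 228 days at 1.55% → $3,281,000 × 1.55% × 228/365 = $31,767.2712
Total = $42,104.6685

$42,104.67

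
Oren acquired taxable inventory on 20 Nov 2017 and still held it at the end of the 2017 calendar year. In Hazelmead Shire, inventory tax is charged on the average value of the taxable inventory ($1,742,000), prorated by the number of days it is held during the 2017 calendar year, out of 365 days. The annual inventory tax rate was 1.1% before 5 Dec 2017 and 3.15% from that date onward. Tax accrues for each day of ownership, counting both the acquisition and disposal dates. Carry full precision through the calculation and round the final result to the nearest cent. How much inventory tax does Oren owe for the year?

20 Nov – 4 Dec 2017: 15 days at 1.1% → $1,742,000 × 1.1% × 15/365 = $787.4795
5 Dec – 31 Dec 2017: 27 days at 3.15% → $1,742,000 × 3.15% × 27/365 = $4,059.0986
Total = $4,846.5781

$4,846.58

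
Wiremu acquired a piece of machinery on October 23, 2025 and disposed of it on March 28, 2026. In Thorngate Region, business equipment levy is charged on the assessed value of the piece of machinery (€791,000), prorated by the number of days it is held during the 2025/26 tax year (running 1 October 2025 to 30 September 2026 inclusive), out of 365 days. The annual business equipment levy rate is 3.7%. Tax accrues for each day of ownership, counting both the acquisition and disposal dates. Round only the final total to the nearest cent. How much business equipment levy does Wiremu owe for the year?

€12,588.82

Days held (October 23, 2025 – March 28, 2026): 157 out of 365
Tax = €791,000 × 3.7% × 157/365 = €12,588.8192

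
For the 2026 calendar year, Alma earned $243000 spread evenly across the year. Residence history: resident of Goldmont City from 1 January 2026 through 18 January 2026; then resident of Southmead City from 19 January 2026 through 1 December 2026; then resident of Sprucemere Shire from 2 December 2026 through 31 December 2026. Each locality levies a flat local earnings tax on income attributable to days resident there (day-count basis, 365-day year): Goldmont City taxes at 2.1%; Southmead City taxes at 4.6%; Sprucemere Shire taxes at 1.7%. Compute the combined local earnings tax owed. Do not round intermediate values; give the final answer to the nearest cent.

Goldmont City, 1 January – 18 January 2026: 18 days → $243000 × 2.1% × 18/365 = $251.6548
Southmead City, 19 January – 1 December 2026: 317 days → $243000 × 4.6% × 317/365 = $9708.0164
Sprucemere Shire, 2 December – 31 December 2026: 30 days → $243000 × 1.7% × 30/365 = $339.5342
Total = $10299.2055

$10299.21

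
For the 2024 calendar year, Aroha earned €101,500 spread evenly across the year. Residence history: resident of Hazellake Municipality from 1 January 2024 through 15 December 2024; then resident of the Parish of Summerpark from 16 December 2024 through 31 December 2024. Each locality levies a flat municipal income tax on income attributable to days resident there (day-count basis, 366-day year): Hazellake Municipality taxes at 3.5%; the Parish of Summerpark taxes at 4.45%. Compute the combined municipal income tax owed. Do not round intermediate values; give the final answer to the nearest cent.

Hazellake Municipality, 1 January – 15 December 2024: 350 days → €101,500 × 3.5% × 350/366 = €3,397.1995
The Parish of Summerpark, 16 December – 31 December 2024: 16 days → €101,500 × 4.45% × 16/366 = €197.4536
Total = €3,594.6530

€3,594.65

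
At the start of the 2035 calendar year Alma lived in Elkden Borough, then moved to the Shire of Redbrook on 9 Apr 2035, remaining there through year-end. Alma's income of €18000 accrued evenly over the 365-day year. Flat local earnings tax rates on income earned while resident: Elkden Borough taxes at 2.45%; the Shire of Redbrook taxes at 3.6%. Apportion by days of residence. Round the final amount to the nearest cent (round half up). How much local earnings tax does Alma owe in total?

€592.42

Elkden Borough, 1 Jan – 8 Apr 2035: 98 days → €18000 × 2.45% × 98/365 = €118.4055
The Shire of Redbrook, 9 Apr – 31 Dec 2035: 267 days → €18000 × 3.6% × 267/365 = €474.0164
Total = €592.4219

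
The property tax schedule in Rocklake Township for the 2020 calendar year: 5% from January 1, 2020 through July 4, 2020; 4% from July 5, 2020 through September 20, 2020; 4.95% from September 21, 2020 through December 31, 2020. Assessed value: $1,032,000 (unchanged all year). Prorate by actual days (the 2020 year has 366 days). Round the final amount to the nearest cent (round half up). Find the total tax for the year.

$49,256.85

January 1 – July 4, 2020: 186 days at 5% → $1,032,000 × 5% × 186/366 = $26,222.9508
July 5 – September 20, 2020: 78 days at 4% → $1,032,000 × 4% × 78/366 = $8,797.3770
September 21 – December 31, 2020: 102 days at 4.95% → $1,032,000 × 4.95% × 102/366 = $14,236.5246
Total = $49,256.8525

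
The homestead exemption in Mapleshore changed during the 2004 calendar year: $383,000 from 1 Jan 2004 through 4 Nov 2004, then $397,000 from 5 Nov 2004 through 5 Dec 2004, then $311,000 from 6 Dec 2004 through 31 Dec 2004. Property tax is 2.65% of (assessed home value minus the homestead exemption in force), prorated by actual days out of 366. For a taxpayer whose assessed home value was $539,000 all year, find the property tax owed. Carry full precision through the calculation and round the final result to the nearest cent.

1 Jan – 4 Nov 2004: 309 days, exemption $383,000 → ($539,000 − $383,000) × 2.65% × 309/366 = $3,490.1803
5 Nov – 5 Dec 2004: 31 days, exemption $397,000 → ($539,000 − $397,000) × 2.65% × 31/366 = $318.7240
6 Dec – 31 Dec 2004: 26 days, exemption $311,000 → ($539,000 − $311,000) × 2.65% × 26/366 = $429.2131
Total = $4,238.1175

$4,238.12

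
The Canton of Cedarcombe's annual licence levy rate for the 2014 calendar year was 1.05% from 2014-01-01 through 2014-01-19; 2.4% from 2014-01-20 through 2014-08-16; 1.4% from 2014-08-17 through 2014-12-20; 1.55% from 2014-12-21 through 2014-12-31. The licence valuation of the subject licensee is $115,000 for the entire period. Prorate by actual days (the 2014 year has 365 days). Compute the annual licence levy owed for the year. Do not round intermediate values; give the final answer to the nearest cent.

2014-01-01 to 2014-01-19: 19 days at 1.05% → $115,000 × 1.05% × 19/365 = $62.8562
2014-01-20 to 2014-08-16: 209 days at 2.4% → $115,000 × 2.4% × 209/365 = $1,580.3836
2014-08-17 to 2014-12-20: 126 days at 1.4% → $115,000 × 1.4% × 126/365 = $555.7808
2014-12-21 to 2014-12-31: 11 days at 1.55% → $115,000 × 1.55% × 11/365 = $53.7192
Total = $2,252.7397

$2,252.74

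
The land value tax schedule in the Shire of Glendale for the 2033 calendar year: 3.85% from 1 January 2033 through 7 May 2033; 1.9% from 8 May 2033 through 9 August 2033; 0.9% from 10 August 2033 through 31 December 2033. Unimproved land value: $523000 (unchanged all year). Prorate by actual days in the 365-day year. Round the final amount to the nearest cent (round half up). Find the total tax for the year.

$11422.18

1 January – 7 May 2033: 127 days at 3.85% → $523000 × 3.85% × 127/365 = $7006.0507
8 May – 9 August 2033: 94 days at 1.9% → $523000 × 1.9% × 94/365 = $2559.1178
10 August – 31 December 2033: 144 days at 0.9% → $523000 × 0.9% × 144/365 = $1857.0082
Total = $11422.1767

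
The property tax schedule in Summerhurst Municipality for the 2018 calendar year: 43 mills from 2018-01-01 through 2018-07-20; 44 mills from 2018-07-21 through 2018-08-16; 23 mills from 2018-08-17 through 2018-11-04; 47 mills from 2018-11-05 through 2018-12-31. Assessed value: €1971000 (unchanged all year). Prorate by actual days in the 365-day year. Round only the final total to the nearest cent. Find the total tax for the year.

€77490.00

2018-01-01 to 2018-07-20: 201 days at 43 mills → €1971000 × 4.3% × 201/365 = €46672.2000
2018-07-21 to 2018-08-16: 27 days at 44 mills → €1971000 × 4.4% × 27/365 = €6415.2000
2018-08-17 to 2018-11-04: 80 days at 23 mills → €1971000 × 2.3% × 80/365 = €9936.0000
2018-11-05 to 2018-12-31: 57 days at 47 mills → €1971000 × 4.7% × 57/365 = €14466.6000
Total = €77490.0000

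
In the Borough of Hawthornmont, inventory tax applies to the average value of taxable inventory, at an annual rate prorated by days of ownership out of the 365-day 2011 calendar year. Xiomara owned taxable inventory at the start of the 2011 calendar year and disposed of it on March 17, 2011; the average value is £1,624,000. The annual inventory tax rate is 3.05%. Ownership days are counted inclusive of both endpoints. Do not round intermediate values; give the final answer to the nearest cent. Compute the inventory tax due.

£10,313.51

Days held (January 1 – March 17, 2011): 76 out of 365
Tax = £1,624,000 × 3.05% × 76/365 = £10,313.5123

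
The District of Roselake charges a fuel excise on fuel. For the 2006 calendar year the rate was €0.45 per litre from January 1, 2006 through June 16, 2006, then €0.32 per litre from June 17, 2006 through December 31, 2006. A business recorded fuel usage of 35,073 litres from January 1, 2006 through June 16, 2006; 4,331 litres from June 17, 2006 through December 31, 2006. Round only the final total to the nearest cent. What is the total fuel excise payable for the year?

€17,168.77

January 1 – June 16, 2006: 35,073 litres at €0.45/litre → €15,782.85
June 17 – December 31, 2006: 4,331 litres at €0.32/litre → €1,385.92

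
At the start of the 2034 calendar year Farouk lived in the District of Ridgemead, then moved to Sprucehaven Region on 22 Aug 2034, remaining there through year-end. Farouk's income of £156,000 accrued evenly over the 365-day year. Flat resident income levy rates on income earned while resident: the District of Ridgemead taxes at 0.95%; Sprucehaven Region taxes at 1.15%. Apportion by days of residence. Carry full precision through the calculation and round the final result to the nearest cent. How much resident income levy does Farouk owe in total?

The District of Ridgemead, 1 Jan – 21 Aug 2034: 233 days → £156,000 × 0.95% × 233/365 = £946.0438
Sprucehaven Region, 22 Aug – 31 Dec 2034: 132 days → £156,000 × 1.15% × 132/365 = £648.7890
Total = £1,594.8329

£1,594.83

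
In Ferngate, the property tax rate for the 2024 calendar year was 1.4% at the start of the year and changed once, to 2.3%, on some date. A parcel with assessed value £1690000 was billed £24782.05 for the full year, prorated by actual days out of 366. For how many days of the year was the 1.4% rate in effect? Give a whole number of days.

Let d = days at the first rate; then 366 − d days at the second rate.
£1690000 × [1.4%·d + 2.3%·(366−d)] / 366 = £24782.05
Solving gives d = 339, so the new rate took effect on December 5, 2024.

339 days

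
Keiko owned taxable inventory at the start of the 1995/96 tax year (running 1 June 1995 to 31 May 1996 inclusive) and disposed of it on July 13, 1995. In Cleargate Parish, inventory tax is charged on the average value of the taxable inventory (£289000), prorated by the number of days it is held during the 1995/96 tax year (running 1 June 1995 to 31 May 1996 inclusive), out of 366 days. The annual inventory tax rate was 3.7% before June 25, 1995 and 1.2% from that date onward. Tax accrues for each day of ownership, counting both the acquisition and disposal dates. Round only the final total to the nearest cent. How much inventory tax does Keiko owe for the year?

£881.21

June 1 – June 24, 1995: 24 days at 3.7% → £289000 × 3.7% × 24/366 = £701.1803
June 25 – July 13, 1995: 19 days at 1.2% → £289000 × 1.2% × 19/366 = £180.0328
Total = £881.2131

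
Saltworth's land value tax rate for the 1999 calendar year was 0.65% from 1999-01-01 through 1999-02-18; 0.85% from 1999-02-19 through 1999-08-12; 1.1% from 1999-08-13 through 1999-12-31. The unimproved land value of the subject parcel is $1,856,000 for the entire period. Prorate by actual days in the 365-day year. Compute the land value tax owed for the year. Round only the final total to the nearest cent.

1999-01-01 to 1999-02-18: 49 days at 0.65% → $1,856,000 × 0.65% × 49/365 = $1,619.5507
1999-02-19 to 1999-08-12: 175 days at 0.85% → $1,856,000 × 0.85% × 175/365 = $7,563.8356
1999-08-13 to 1999-12-31: 141 days at 1.1% → $1,856,000 × 1.1% × 141/365 = $7,886.7288
Total = $17,070.1151

$17,070.12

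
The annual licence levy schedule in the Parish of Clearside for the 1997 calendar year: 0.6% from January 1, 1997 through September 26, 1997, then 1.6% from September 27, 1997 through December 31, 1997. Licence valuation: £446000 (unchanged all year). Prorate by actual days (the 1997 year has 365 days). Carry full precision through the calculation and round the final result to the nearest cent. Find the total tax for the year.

January 1 – September 26, 1997: 269 days at 0.6% → £446000 × 0.6% × 269/365 = £1972.1753
September 27 – December 31, 1997: 96 days at 1.6% → £446000 × 1.6% × 96/365 = £1876.8658
Total = £3849.0411

£3849.04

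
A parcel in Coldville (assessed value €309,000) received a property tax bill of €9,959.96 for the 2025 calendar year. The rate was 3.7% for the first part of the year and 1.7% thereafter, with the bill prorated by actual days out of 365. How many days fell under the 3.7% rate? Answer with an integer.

278 days

Let d = days at the first rate; then 365 − d days at the second rate.
€309,000 × [3.7%·d + 1.7%·(365−d)] / 365 = €9,959.96
Solving gives d = 278, so the new rate took effect on 6 October 2025.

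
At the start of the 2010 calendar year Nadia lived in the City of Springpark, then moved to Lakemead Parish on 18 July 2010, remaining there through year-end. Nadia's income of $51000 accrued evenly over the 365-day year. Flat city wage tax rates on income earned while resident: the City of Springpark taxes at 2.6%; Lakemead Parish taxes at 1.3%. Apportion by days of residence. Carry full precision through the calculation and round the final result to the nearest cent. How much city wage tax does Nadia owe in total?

The City of Springpark, 1 January – 17 July 2010: 198 days → $51000 × 2.6% × 198/365 = $719.3096
Lakemead Parish, 18 July – 31 December 2010: 167 days → $51000 × 1.3% × 167/365 = $303.3452
Total = $1022.6548

$1022.65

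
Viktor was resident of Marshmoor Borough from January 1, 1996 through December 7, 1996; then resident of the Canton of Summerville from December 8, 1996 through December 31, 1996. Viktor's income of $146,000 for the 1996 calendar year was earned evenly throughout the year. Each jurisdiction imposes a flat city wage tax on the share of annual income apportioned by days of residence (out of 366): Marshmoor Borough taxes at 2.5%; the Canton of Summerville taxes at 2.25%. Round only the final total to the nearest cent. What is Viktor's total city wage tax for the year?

Marshmoor Borough, January 1 – December 7, 1996: 342 days → $146,000 × 2.5% × 342/366 = $3,410.6557
The Canton of Summerville, December 8 – December 31, 1996: 24 days → $146,000 × 2.25% × 24/366 = $215.4098
Total = $3,626.0656

$3,626.07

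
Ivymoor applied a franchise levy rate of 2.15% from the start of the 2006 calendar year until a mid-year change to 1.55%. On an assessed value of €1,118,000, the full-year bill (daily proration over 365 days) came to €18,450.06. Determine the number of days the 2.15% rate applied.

61 days

Let d = days at the first rate; then 365 − d days at the second rate.
€1,118,000 × [2.15%·d + 1.55%·(365−d)] / 365 = €18,450.06
Solving gives d = 61, so the new rate took effect on 3 March 2006.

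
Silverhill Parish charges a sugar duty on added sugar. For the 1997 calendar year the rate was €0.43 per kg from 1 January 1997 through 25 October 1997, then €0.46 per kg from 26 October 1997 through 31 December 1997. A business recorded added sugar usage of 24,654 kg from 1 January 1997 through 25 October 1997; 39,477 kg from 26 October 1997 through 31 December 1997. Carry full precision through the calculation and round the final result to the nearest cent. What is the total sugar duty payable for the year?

€28,760.64

1 January – 25 October 1997: 24,654 kg at €0.43/kg → €10,601.22
26 October – 31 December 1997: 39,477 kg at €0.46/kg → €18,159.42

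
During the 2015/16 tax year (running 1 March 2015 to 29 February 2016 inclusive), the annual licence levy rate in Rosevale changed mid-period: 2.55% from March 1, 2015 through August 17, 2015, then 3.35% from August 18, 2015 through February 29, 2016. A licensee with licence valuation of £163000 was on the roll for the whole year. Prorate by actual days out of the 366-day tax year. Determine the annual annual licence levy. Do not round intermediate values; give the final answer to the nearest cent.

£4854.82

March 1 – August 17, 2015: 170 days at 2.55% → £163000 × 2.55% × 170/366 = £1930.6148
August 18, 2015 – February 29, 2016: 196 days at 3.35% → £163000 × 3.35% × 196/366 = £2924.2022
Total = £4854.8169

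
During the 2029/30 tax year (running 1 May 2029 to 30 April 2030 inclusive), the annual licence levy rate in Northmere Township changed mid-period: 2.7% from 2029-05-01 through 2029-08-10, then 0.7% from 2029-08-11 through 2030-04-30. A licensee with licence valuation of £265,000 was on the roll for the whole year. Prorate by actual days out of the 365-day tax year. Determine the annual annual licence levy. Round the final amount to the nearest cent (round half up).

£3,336.10

2029-05-01 to 2029-08-10: 102 days at 2.7% → £265,000 × 2.7% × 102/365 = £1,999.4795
2029-08-11 to 2030-04-30: 263 days at 0.7% → £265,000 × 0.7% × 263/365 = £1,336.6164
Total = £3,336.0959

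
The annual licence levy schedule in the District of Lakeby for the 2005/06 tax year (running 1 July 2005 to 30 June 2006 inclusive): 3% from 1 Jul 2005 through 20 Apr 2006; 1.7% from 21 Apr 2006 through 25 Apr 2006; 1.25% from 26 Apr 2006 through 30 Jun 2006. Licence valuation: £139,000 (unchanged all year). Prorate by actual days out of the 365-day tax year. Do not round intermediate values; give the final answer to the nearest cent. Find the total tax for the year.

£3,705.40

1 Jul 2005 – 20 Apr 2006: 294 days at 3% → £139,000 × 3% × 294/365 = £3,358.8493
21 Apr – 25 Apr 2006: 5 days at 1.7% → £139,000 × 1.7% × 5/365 = £32.3699
26 Apr – 30 Jun 2006: 66 days at 1.25% → £139,000 × 1.25% × 66/365 = £314.1781
Total = £3,705.3973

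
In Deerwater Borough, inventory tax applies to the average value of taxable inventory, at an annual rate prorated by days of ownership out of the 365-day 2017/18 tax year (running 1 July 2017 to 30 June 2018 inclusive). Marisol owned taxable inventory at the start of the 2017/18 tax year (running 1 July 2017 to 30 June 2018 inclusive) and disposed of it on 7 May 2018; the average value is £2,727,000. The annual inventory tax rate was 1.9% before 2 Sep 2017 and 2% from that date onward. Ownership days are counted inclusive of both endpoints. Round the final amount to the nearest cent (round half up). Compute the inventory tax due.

1 Jul – 1 Sep 2017: 63 days at 1.9% → £2,727,000 × 1.9% × 63/365 = £8,943.0658
2 Sep 2017 – 7 May 2018: 248 days at 2% → £2,727,000 × 2% × 248/365 = £37,057.3151
Total = £46,000.3808

£46,000.38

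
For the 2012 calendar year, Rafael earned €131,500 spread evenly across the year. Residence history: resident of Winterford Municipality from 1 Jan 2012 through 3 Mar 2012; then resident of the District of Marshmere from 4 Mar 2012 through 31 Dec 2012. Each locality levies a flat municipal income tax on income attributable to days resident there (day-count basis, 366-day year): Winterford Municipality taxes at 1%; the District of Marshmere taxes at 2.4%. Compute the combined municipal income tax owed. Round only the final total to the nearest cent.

€2,839.11

Winterford Municipality, 1 Jan – 3 Mar 2012: 63 days → €131,500 × 1% × 63/366 = €226.3525
The District of Marshmere, 4 Mar – 31 Dec 2012: 303 days → €131,500 × 2.4% × 303/366 = €2,612.7541
Total = €2,839.1066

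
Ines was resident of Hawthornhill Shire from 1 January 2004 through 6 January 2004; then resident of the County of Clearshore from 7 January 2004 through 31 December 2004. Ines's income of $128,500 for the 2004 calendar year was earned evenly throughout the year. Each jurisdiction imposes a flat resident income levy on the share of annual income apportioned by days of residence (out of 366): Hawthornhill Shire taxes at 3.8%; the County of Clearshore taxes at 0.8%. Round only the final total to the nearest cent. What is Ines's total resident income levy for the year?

Hawthornhill Shire, 1 January – 6 January 2004: 6 days → $128,500 × 3.8% × 6/366 = $80.0492
The County of Clearshore, 7 January – 31 December 2004: 360 days → $128,500 × 0.8% × 360/366 = $1,011.1475
Total = $1,091.1967

$1,091.20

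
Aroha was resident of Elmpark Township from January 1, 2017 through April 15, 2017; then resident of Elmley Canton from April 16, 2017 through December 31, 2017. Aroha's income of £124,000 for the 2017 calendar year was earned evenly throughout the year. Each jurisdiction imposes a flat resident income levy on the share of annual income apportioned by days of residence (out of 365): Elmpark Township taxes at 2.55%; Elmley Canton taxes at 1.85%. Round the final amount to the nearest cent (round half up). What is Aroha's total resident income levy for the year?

£2,543.70

Elmpark Township, January 1 – April 15, 2017: 105 days → £124,000 × 2.55% × 105/365 = £909.6164
Elmley Canton, April 16 – December 31, 2017: 260 days → £124,000 × 1.85% × 260/365 = £1,634.0822
Total = £2,543.6986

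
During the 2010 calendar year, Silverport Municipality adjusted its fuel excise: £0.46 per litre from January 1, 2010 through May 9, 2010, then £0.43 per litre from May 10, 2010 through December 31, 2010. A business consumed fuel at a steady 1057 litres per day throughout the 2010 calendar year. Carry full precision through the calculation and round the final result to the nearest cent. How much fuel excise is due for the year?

January 1 – May 9, 2010: 129 days × 1057 litres/day = 136,353 litres at £0.46/litre → £62,722.38
May 10 – December 31, 2010: 236 days × 1057 litres/day = 249,452 litres at £0.43/litre → £107,264.36

£169,986.74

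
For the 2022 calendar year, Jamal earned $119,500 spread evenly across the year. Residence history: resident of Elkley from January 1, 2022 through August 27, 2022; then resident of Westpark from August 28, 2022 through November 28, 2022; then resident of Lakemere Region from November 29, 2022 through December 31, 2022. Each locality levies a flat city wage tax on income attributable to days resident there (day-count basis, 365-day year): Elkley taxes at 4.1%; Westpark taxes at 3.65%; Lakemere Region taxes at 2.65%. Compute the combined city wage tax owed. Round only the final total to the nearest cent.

Elkley, January 1 – August 27, 2022: 239 days → $119,500 × 4.1% × 239/365 = $3,208.1658
Westpark, August 28 – November 28, 2022: 93 days → $119,500 × 3.65% × 93/365 = $1,111.3500
Lakemere Region, November 29 – December 31, 2022: 33 days → $119,500 × 2.65% × 33/365 = $286.3089
Total = $4,605.8247

$4,605.82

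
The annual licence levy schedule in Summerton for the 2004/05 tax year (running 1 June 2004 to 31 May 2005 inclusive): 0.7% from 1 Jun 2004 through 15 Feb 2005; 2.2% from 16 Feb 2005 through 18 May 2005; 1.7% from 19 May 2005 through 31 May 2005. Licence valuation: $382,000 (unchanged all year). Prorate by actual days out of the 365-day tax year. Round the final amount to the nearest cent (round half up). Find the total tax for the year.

1 Jun 2004 – 15 Feb 2005: 260 days at 0.7% → $382,000 × 0.7% × 260/365 = $1,904.7671
16 Feb – 18 May 2005: 92 days at 2.2% → $382,000 × 2.2% × 92/365 = $2,118.2685
19 May – 31 May 2005: 13 days at 1.7% → $382,000 × 1.7% × 13/365 = $231.2932
Total = $4,254.3288

$4,254.33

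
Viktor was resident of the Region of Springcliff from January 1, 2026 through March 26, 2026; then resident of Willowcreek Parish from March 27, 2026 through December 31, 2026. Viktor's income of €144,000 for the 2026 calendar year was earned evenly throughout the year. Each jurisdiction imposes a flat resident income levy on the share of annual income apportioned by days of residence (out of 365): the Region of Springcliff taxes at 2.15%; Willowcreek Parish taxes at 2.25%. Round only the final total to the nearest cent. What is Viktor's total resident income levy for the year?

The Region of Springcliff, January 1 – March 26, 2026: 85 days → €144,000 × 2.15% × 85/365 = €720.9863
Willowcreek Parish, March 27 – December 31, 2026: 280 days → €144,000 × 2.25% × 280/365 = €2,485.4795
Total = €3,206.4658

€3,206.47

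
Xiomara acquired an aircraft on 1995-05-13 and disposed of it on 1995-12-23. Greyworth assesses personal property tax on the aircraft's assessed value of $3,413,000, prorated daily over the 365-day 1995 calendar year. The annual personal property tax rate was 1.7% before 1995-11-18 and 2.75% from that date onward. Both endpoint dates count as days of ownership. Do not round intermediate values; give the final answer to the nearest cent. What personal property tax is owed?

1995-05-13 to 1995-11-17: 189 days at 1.7% → $3,413,000 × 1.7% × 189/365 = $30,043.7507
1995-11-18 to 1995-12-23: 36 days at 2.75% → $3,413,000 × 2.75% × 36/365 = $9,257.1781
Total = $39,300.9288

$39,300.93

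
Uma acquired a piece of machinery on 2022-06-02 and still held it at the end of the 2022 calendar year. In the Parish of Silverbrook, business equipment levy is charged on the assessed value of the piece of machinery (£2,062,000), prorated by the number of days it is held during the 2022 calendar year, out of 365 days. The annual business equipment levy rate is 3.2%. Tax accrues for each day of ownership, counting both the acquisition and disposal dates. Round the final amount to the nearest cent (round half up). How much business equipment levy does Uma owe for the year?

Days held (2022-06-02 to 2022-12-31): 213 out of 365
Tax = £2,062,000 × 3.2% × 213/365 = £38,505.7315

£38,505.73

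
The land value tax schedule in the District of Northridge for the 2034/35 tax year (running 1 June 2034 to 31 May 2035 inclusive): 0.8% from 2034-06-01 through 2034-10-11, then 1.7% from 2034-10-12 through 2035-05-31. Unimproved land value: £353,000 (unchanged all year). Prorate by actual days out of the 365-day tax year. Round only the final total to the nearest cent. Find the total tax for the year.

2034-06-01 to 2034-10-11: 133 days at 0.8% → £353,000 × 0.8% × 133/365 = £1,029.0192
2034-10-12 to 2035-05-31: 232 days at 1.7% → £353,000 × 1.7% × 232/365 = £3,814.3342
Total = £4,843.3534

£4,843.35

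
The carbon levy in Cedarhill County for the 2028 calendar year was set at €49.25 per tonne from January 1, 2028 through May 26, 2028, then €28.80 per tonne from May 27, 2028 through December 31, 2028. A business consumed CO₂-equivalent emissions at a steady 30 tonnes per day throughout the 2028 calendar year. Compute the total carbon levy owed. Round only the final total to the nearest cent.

January 1 – May 26, 2028: 147 days × 30 tonnes/day = 4,410 tonnes at €49.25/tonne → €217,192.50
May 27 – December 31, 2028: 219 days × 30 tonnes/day = 6,570 tonnes at €28.80/tonne → €189,216.00

€406,408.50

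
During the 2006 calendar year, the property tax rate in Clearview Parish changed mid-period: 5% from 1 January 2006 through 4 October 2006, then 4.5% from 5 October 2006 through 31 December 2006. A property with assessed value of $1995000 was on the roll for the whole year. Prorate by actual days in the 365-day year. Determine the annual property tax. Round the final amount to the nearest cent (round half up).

1 January – 4 October 2006: 277 days at 5% → $1995000 × 5% × 277/365 = $75700.6849
5 October – 31 December 2006: 88 days at 4.5% → $1995000 × 4.5% × 88/365 = $21644.3836
Total = $97345.0685

$97345.07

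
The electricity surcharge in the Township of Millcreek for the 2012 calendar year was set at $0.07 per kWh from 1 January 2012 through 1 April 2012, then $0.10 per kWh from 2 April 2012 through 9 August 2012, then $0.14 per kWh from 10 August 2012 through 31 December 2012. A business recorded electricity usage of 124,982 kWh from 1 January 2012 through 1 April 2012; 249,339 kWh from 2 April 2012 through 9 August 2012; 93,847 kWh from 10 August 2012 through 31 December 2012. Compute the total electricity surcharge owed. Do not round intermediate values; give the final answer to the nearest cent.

1 January – 1 April 2012: 124,982 kWh at $0.07/kWh → $8,748.74
2 April – 9 August 2012: 249,339 kWh at $0.10/kWh → $24,933.90
10 August – 31 December 2012: 93,847 kWh at $0.14/kWh → $13,138.58

$46,821.22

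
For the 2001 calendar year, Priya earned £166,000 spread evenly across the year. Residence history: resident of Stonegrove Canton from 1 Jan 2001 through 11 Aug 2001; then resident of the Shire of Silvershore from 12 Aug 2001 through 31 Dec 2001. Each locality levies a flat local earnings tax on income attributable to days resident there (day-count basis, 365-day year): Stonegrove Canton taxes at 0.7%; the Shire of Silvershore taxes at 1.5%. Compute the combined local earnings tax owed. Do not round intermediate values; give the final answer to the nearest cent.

£1,678.65

Stonegrove Canton, 1 Jan – 11 Aug 2001: 223 days → £166,000 × 0.7% × 223/365 = £709.9342
The Shire of Silvershore, 12 Aug – 31 Dec 2001: 142 days → £166,000 × 1.5% × 142/365 = £968.7123
Total = £1,678.6466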